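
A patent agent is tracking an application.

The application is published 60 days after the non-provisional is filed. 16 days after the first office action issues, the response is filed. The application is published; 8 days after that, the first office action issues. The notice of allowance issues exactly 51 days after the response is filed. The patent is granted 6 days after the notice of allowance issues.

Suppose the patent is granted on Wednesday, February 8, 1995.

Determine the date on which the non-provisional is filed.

The patent is granted: Feb 8, 1995.
The notice of allowance issues: Feb 8, 1995 − 6 days = Feb 2, 1995.
The response is filed: Feb 2, 1995 − 51 days = Dec 13, 1994.
The first office action issues: Dec 13, 1994 − 16 days = Nov 27, 1994.
The application is published: Nov 27, 1994 − 8 days = Nov 19, 1994.
The non-provisional is filed: Nov 19, 1994 − 60 days = Sep 20, 1994.

Tuesday, September 20, 1994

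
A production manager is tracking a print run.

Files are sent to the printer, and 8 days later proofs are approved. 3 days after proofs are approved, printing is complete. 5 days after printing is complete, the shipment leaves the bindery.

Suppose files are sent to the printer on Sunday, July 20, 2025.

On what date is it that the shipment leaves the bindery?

Files are sent to the printer: Jul 20, 2025.
Proofs are approved: Jul 20, 2025 + 8 days = Jul 28, 2025.
Printing is complete: Jul 28, 2025 + 3 days = Jul 31, 2025.
The shipment leaves the bindery: Jul 31, 2025 + 5 days = Aug 5, 2025.

Tuesday, August 5, 2025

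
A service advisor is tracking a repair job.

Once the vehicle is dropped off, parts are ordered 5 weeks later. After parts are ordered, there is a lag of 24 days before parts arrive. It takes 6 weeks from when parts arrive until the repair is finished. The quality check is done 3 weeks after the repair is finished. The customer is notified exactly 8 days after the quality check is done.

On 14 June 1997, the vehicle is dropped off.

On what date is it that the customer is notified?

22 October 1997

The vehicle is dropped off: Jun 14, 1997.
Parts are ordered: Jun 14, 1997 + 5 weeks = Jul 19, 1997.
Parts arrive: Jul 19, 1997 + 24 days = Aug 12, 1997.
The repair is finished: Aug 12, 1997 + 6 weeks = Sep 23, 1997.
The quality check is done: Sep 23, 1997 + 3 weeks = Oct 14, 1997.
The customer is notified: Oct 14, 1997 + 8 days = Oct 22, 1997.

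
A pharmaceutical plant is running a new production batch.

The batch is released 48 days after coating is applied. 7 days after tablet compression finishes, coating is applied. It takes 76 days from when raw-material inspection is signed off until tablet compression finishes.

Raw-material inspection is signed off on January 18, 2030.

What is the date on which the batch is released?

Raw-material inspection is signed off: Jan 18, 2030.
Tablet compression finishes: Jan 18, 2030 + 76 days = Apr 4, 2030.
Coating is applied: Apr 4, 2030 + 7 days = Apr 11, 2030.
The batch is released: Apr 11, 2030 + 48 days = May 29, 2030.

May 29, 2030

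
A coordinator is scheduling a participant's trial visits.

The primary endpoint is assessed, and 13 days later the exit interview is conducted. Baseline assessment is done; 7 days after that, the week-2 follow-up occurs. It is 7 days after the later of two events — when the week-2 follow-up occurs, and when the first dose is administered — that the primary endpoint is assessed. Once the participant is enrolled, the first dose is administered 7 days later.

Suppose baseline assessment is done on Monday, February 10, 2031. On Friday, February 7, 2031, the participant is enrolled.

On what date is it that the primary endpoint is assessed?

Monday, February 24, 2031

Baseline assessment is done: Feb 10, 2031.
The week-2 follow-up occurs: Feb 10, 2031 + 7 days = Feb 17, 2031.
The participant is enrolled: Feb 7, 2031.
The first dose is administered: Feb 7, 2031 + 7 days = Feb 14, 2031.
Both prerequisites met — the week-2 follow-up occurs (Feb 17, 2031), the first dose is administered (Feb 14, 2031); the later is Feb 17, 2031.
The primary endpoint is assessed: Feb 17, 2031 + 7 days = Feb 24, 2031.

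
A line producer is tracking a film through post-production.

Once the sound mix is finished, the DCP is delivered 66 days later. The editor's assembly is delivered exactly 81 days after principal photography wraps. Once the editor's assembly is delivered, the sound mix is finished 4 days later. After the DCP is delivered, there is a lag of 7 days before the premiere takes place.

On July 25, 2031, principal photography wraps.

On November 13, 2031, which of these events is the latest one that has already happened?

Principal photography wraps: Jul 25, 2031.
The editor's assembly is delivered: Jul 25, 2031 + 81 days = Oct 14, 2031.
The sound mix is finished: Oct 14, 2031 + 4 days = Oct 18, 2031.
The DCP is delivered: Oct 18, 2031 + 66 days = Dec 23, 2031.
The premiere takes place: Dec 23, 2031 + 7 days = Dec 30, 2031.
Nov 13, 2031 falls between when the sound mix is finished (Oct 18, 2031) and when the DCP is delivered (Dec 23, 2031).

The sound mix is finished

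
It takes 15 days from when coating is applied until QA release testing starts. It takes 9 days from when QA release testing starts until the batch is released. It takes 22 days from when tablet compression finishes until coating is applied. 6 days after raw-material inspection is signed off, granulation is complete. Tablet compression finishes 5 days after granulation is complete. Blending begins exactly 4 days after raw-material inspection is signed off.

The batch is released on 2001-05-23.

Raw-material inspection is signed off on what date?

The batch is released: May 23, 2001.
QA release testing starts: May 23, 2001 − 9 days = May 14, 2001.
Coating is applied: May 14, 2001 − 15 days = Apr 29, 2001.
Tablet compression finishes: Apr 29, 2001 − 22 days = Apr 7, 2001.
Granulation is complete: Apr 7, 2001 − 5 days = Apr 2, 2001.
Raw-material inspection is signed off: Apr 2, 2001 − 6 days = Mar 27, 2001.

2001-03-27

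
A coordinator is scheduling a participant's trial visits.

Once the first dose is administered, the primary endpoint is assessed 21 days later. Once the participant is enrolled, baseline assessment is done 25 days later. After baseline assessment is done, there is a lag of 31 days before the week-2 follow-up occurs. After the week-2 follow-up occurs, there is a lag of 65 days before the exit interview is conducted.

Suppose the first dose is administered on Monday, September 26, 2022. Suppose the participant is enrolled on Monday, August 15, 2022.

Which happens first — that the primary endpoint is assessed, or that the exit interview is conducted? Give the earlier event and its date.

The first dose is administered: Sep 26, 2022.
The primary endpoint is assessed: Sep 26, 2022 + 21 days = Oct 17, 2022.
The participant is enrolled: Aug 15, 2022.
Baseline assessment is done: Aug 15, 2022 + 25 days = Sep 9, 2022.
The week-2 follow-up occurs: Sep 9, 2022 + 31 days = Oct 10, 2022.
The exit interview is conducted: Oct 10, 2022 + 65 days = Dec 14, 2022.
Comparing: the primary endpoint is assessed on Oct 17, 2022 vs the exit interview is conducted on Dec 14, 2022. Earlier: the primary endpoint is assessed.

The primary endpoint is assessed — Monday, October 17, 2022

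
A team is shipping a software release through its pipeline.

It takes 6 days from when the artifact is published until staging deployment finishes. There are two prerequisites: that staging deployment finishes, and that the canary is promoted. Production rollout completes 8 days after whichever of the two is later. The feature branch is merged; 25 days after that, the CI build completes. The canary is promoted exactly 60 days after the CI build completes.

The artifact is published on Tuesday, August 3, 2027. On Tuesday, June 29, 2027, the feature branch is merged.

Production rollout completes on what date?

The artifact is published: Aug 3, 2027.
Staging deployment finishes: Aug 3, 2027 + 6 days = Aug 9, 2027.
The feature branch is merged: Jun 29, 2027.
The CI build completes: Jun 29, 2027 + 25 days = Jul 24, 2027.
The canary is promoted: Jul 24, 2027 + 60 days = Sep 22, 2027.
Both prerequisites met — staging deployment finishes (Aug 9, 2027), the canary is promoted (Sep 22, 2027); the later is Sep 22, 2027.
Production rollout completes: Sep 22, 2027 + 8 days = Sep 30, 2027.

Thursday, September 30, 2027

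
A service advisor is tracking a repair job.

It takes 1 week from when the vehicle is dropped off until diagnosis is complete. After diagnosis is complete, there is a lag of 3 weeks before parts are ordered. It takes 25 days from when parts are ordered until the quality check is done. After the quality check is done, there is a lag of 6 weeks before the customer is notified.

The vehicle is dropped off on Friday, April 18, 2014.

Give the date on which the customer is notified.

Tuesday, July 22, 2014

The vehicle is dropped off: Apr 18, 2014.
Diagnosis is complete: Apr 18, 2014 + 1 week = Apr 25, 2014.
Parts are ordered: Apr 25, 2014 + 3 weeks = May 16, 2014.
The quality check is done: May 16, 2014 + 25 days = Jun 10, 2014.
The customer is notified: Jun 10, 2014 + 6 weeks = Jul 22, 2014.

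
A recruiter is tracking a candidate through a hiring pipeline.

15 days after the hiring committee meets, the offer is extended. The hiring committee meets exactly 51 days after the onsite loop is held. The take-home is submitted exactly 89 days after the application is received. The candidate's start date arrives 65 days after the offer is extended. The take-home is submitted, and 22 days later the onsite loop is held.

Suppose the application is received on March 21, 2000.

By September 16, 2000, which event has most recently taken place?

The application is received: Mar 21, 2000.
The take-home is submitted: Mar 21, 2000 + 89 days = Jun 18, 2000.
The onsite loop is held: Jun 18, 2000 + 22 days = Jul 10, 2000.
The hiring committee meets: Jul 10, 2000 + 51 days = Aug 30, 2000.
The offer is extended: Aug 30, 2000 + 15 days = Sep 14, 2000.
The candidate's start date arrives: Sep 14, 2000 + 65 days = Nov 18, 2000.
Sep 16, 2000 falls between when the offer is extended (Sep 14, 2000) and when the candidate's start date arrives (Nov 18, 2000).

The offer is extended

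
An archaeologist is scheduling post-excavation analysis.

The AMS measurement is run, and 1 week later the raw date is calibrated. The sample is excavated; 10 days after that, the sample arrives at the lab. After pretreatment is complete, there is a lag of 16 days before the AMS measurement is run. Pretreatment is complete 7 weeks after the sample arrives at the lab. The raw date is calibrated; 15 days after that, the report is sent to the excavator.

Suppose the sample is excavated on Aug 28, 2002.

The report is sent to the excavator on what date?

Dec 3, 2002

The sample is excavated: Aug 28, 2002.
The sample arrives at the lab: Aug 28, 2002 + 10 days = Sep 7, 2002.
Pretreatment is complete: Sep 7, 2002 + 7 weeks = Oct 26, 2002.
The AMS measurement is run: Oct 26, 2002 + 16 days = Nov 11, 2002.
The raw date is calibrated: Nov 11, 2002 + 1 week = Nov 18, 2002.
The report is sent to the excavator: Nov 18, 2002 + 15 days = Dec 3, 2002.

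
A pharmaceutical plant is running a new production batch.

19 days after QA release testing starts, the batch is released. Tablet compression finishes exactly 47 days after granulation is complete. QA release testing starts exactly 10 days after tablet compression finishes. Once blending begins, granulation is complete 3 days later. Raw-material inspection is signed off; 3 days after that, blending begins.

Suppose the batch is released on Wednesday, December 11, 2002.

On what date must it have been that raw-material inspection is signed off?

Friday, September 20, 2002

The batch is released: Dec 11, 2002.
QA release testing starts: Dec 11, 2002 − 19 days = Nov 22, 2002.
Tablet compression finishes: Nov 22, 2002 − 10 days = Nov 12, 2002.
Granulation is complete: Nov 12, 2002 − 47 days = Sep 26, 2002.
Blending begins: Sep 26, 2002 − 3 days = Sep 23, 2002.
Raw-material inspection is signed off: Sep 23, 2002 − 3 days = Sep 20, 2002.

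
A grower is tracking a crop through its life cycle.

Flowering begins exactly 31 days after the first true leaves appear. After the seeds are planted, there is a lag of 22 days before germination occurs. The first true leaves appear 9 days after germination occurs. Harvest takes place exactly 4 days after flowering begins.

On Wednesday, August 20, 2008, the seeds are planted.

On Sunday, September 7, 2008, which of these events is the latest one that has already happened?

The seeds are planted

The seeds are planted: Aug 20, 2008.
Germination occurs: Aug 20, 2008 + 22 days = Sep 11, 2008.
The first true leaves appear: Sep 11, 2008 + 9 days = Sep 20, 2008.
Flowering begins: Sep 20, 2008 + 31 days = Oct 21, 2008.
Harvest takes place: Oct 21, 2008 + 4 days = Oct 25, 2008.
Sep 7, 2008 falls between when the seeds are planted (Aug 20, 2008) and when germination occurs (Sep 11, 2008).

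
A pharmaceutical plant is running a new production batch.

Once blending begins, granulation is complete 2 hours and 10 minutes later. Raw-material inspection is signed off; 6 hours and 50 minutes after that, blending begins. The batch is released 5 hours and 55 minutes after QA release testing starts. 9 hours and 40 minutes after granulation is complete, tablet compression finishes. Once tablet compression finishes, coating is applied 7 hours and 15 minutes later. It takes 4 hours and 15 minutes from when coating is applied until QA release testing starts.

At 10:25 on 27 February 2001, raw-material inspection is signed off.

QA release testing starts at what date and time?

16:35 on 28 February 2001

Raw-material inspection is signed off: 10:25 Feb 27, 2001.
Blending begins: 10:25 Feb 27, 2001 + 6h50m = 17:15 Feb 27, 2001.
Granulation is complete: 17:15 Feb 27, 2001 + 2h10m = 19:25 Feb 27, 2001.
Tablet compression finishes: 19:25 Feb 27, 2001 + 9h40m = 05:05 Feb 28, 2001.
Coating is applied: 05:05 Feb 28, 2001 + 7h15m = 12:20 Feb 28, 2001.
QA release testing starts: 12:20 Feb 28, 2001 + 4h15m = 16:35 Feb 28, 2001.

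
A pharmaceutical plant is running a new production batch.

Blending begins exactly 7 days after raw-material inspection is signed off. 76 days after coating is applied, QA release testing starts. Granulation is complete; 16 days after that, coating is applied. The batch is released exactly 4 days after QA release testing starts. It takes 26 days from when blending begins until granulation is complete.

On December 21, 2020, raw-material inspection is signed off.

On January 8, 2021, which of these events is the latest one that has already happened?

Blending begins

Raw-material inspection is signed off: Dec 21, 2020.
Blending begins: Dec 21, 2020 + 7 days = Dec 28, 2020.
Granulation is complete: Dec 28, 2020 + 26 days = Jan 23, 2021.
Coating is applied: Jan 23, 2021 + 16 days = Feb 8, 2021.
QA release testing starts: Feb 8, 2021 + 76 days = Apr 25, 2021.
The batch is released: Apr 25, 2021 + 4 days = Apr 29, 2021.
Jan 8, 2021 falls between when blending begins (Dec 28, 2020) and when granulation is complete (Jan 23, 2021).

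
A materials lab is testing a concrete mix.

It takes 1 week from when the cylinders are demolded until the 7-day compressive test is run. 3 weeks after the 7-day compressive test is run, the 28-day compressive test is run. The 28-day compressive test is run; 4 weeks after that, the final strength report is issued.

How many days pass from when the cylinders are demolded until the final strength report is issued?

Causal path: the cylinders are demolded → the 7-day compressive test is run → the 28-day compressive test is run → the final strength report is issued.
Total delay along the path: 1 + 3 + 4 weeks = 8 weeks = 56 days.

56 days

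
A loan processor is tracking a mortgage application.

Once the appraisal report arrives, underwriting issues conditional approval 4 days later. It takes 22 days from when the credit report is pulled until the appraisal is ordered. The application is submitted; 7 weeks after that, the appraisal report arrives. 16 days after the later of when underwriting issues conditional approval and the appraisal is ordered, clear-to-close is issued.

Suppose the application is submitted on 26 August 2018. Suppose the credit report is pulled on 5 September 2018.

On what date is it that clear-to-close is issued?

The application is submitted: Aug 26, 2018.
The appraisal report arrives: Aug 26, 2018 + 7 weeks = Oct 14, 2018.
Underwriting issues conditional approval: Oct 14, 2018 + 4 days = Oct 18, 2018.
The credit report is pulled: Sep 5, 2018.
The appraisal is ordered: Sep 5, 2018 + 22 days = Sep 27, 2018.
Both prerequisites met — underwriting issues conditional approval (Oct 18, 2018), the appraisal is ordered (Sep 27, 2018); the later is Oct 18, 2018.
Clear-to-close is issued: Oct 18, 2018 + 16 days = Nov 3, 2018.

3 November 2018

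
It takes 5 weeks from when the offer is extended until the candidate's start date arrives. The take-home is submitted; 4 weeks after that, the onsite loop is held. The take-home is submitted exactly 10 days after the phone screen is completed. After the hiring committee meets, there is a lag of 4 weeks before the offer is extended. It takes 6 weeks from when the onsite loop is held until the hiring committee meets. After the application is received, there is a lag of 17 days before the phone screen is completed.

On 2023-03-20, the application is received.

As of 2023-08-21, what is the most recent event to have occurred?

The application is received: Mar 20, 2023.
The phone screen is completed: Mar 20, 2023 + 17 days = Apr 6, 2023.
The take-home is submitted: Apr 6, 2023 + 10 days = Apr 16, 2023.
The onsite loop is held: Apr 16, 2023 + 4 weeks = May 14, 2023.
The hiring committee meets: May 14, 2023 + 6 weeks = Jun 25, 2023.
The offer is extended: Jun 25, 2023 + 4 weeks = Jul 23, 2023.
The candidate's start date arrives: Jul 23, 2023 + 5 weeks = Aug 27, 2023.
Aug 21, 2023 falls between when the offer is extended (Jul 23, 2023) and when the candidate's start date arrives (Aug 27, 2023).

The offer is extended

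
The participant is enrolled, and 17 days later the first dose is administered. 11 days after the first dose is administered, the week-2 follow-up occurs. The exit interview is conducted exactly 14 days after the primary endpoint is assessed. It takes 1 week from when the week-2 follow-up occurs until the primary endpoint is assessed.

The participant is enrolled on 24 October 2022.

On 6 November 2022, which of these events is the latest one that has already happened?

The participant is enrolled

The participant is enrolled: Oct 24, 2022.
The first dose is administered: Oct 24, 2022 + 17 days = Nov 10, 2022.
The week-2 follow-up occurs: Nov 10, 2022 + 11 days = Nov 21, 2022.
The primary endpoint is assessed: Nov 21, 2022 + 1 week = Nov 28, 2022.
The exit interview is conducted: Nov 28, 2022 + 14 days = Dec 12, 2022.
Nov 6, 2022 falls between when the participant is enrolled (Oct 24, 2022) and when the first dose is administered (Nov 10, 2022).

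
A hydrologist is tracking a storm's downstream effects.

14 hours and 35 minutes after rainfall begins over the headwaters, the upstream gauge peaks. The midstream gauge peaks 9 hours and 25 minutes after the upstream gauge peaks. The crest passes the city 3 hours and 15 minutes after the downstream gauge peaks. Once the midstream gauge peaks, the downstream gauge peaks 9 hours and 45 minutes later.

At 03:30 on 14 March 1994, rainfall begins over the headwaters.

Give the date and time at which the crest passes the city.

16:30 on 15 March 1994

Rainfall begins over the headwaters: 03:30 Mar 14, 1994.
The upstream gauge peaks: 03:30 Mar 14, 1994 + 14h35m = 18:05 Mar 14, 1994.
The midstream gauge peaks: 18:05 Mar 14, 1994 + 9h25m = 03:30 Mar 15, 1994.
The downstream gauge peaks: 03:30 Mar 15, 1994 + 9h45m = 13:15 Mar 15, 1994.
The crest passes the city: 13:15 Mar 15, 1994 + 3h15m = 16:30 Mar 15, 1994.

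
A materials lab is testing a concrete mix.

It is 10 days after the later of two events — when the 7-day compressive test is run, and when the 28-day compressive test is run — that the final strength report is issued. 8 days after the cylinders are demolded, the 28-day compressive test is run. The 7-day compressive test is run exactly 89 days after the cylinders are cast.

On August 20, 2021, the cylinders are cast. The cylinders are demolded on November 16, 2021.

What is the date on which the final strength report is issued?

The cylinders are cast: Aug 20, 2021.
The 7-day compressive test is run: Aug 20, 2021 + 89 days = Nov 17, 2021.
The cylinders are demolded: Nov 16, 2021.
The 28-day compressive test is run: Nov 16, 2021 + 8 days = Nov 24, 2021.
Both prerequisites met — the 7-day compressive test is run (Nov 17, 2021), the 28-day compressive test is run (Nov 24, 2021); the later is Nov 24, 2021.
The final strength report is issued: Nov 24, 2021 + 10 days = Dec 4, 2021.

December 4, 2021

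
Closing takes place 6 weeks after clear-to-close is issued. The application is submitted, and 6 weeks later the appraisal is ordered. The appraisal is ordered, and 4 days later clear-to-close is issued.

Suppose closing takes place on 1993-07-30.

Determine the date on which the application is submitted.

Closing takes place: Jul 30, 1993.
Clear-to-close is issued: Jul 30, 1993 − 6 weeks = Jun 18, 1993.
The appraisal is ordered: Jun 18, 1993 − 4 days = Jun 14, 1993.
The application is submitted: Jun 14, 1993 − 6 weeks = May 3, 1993.

1993-05-03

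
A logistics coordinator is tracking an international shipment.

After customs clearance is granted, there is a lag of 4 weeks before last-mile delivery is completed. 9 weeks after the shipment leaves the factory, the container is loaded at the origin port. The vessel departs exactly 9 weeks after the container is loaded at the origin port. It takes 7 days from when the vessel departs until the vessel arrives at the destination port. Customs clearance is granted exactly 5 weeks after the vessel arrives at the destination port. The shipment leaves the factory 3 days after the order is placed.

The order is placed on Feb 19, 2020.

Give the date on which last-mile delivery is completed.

The order is placed: Feb 19, 2020.
The shipment leaves the factory: Feb 19, 2020 + 3 days = Feb 22, 2020.
The container is loaded at the origin port: Feb 22, 2020 + 9 weeks = Apr 25, 2020.
The vessel departs: Apr 25, 2020 + 9 weeks = Jun 27, 2020.
The vessel arrives at the destination port: Jun 27, 2020 + 7 days = Jul 4, 2020.
Customs clearance is granted: Jul 4, 2020 + 5 weeks = Aug 8, 2020.
Last-mile delivery is completed: Aug 8, 2020 + 4 weeks = Sep 5, 2020.

Sep 5, 2020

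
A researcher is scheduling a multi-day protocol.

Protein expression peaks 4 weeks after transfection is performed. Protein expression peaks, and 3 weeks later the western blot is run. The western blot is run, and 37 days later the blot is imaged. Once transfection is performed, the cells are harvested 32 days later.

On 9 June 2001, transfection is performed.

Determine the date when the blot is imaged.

3 September 2001

Transfection is performed: Jun 9, 2001.
Protein expression peaks: Jun 9, 2001 + 4 weeks = Jul 7, 2001.
The western blot is run: Jul 7, 2001 + 3 weeks = Jul 28, 2001.
The blot is imaged: Jul 28, 2001 + 37 days = Sep 3, 2001.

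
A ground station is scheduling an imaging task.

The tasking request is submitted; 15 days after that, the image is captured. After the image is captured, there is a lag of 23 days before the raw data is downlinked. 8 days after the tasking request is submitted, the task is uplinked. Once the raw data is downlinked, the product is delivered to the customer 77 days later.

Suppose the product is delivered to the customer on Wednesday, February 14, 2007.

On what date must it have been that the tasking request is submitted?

The product is delivered to the customer: Feb 14, 2007.
The raw data is downlinked: Feb 14, 2007 − 77 days = Nov 29, 2006.
The image is captured: Nov 29, 2006 − 23 days = Nov 6, 2006.
The tasking request is submitted: Nov 6, 2006 − 15 days = Oct 22, 2006.

Sunday, October 22, 2006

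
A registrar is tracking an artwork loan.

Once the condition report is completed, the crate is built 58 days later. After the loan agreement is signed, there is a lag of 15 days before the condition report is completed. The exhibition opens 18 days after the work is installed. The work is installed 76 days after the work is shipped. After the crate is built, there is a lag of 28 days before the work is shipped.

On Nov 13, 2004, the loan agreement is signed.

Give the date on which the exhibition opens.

The loan agreement is signed: Nov 13, 2004.
The condition report is completed: Nov 13, 2004 + 15 days = Nov 28, 2004.
The crate is built: Nov 28, 2004 + 58 days = Jan 25, 2005.
The work is shipped: Jan 25, 2005 + 28 days = Feb 22, 2005.
The work is installed: Feb 22, 2005 + 76 days = May 9, 2005.
The exhibition opens: May 9, 2005 + 18 days = May 27, 2005.

May 27, 2005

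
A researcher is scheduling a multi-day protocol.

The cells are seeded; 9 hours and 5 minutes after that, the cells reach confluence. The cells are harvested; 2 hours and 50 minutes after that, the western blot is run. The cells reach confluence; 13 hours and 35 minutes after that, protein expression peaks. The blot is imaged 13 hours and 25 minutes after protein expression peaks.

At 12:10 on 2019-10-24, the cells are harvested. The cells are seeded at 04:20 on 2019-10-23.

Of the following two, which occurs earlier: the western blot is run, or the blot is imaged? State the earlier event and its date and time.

The western blot is run — 15:00 on 2019-10-24

The cells are harvested: 12:10 Oct 24, 2019.
The western blot is run: 12:10 Oct 24, 2019 + 2h50m = 15:00 Oct 24, 2019.
The cells are seeded: 04:20 Oct 23, 2019.
The cells reach confluence: 04:20 Oct 23, 2019 + 9h05m = 13:25 Oct 23, 2019.
Protein expression peaks: 13:25 Oct 23, 2019 + 13h35m = 03:00 Oct 24, 2019.
The blot is imaged: 03:00 Oct 24, 2019 + 13h25m = 16:25 Oct 24, 2019.
Comparing: the western blot is run at 15:00 Oct 24, 2019 vs the blot is imaged at 16:25 Oct 24, 2019. Earlier: the western blot is run.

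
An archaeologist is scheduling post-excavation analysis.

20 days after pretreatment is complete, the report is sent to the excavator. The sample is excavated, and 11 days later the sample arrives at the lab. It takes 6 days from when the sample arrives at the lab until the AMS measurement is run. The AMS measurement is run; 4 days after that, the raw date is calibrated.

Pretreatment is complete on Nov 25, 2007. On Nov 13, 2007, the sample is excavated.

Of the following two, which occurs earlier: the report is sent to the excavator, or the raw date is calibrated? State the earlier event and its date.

Pretreatment is complete: Nov 25, 2007.
The report is sent to the excavator: Nov 25, 2007 + 20 days = Dec 15, 2007.
The sample is excavated: Nov 13, 2007.
The sample arrives at the lab: Nov 13, 2007 + 11 days = Nov 24, 2007.
The AMS measurement is run: Nov 24, 2007 + 6 days = Nov 30, 2007.
The raw date is calibrated: Nov 30, 2007 + 4 days = Dec 4, 2007.
Comparing: the report is sent to the excavator on Dec 15, 2007 vs the raw date is calibrated on Dec 4, 2007. Earlier: the raw date is calibrated.

The raw date is calibrated — Dec 4, 2007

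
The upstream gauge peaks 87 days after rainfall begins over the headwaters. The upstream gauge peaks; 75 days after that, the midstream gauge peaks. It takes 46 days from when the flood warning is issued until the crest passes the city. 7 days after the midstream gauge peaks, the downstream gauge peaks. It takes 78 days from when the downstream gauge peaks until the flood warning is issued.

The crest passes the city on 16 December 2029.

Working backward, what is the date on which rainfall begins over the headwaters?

26 February 2029

The crest passes the city: Dec 16, 2029.
The flood warning is issued: Dec 16, 2029 − 46 days = Oct 31, 2029.
The downstream gauge peaks: Oct 31, 2029 − 78 days = Aug 14, 2029.
The midstream gauge peaks: Aug 14, 2029 − 7 days = Aug 7, 2029.
The upstream gauge peaks: Aug 7, 2029 − 75 days = May 24, 2029.
Rainfall begins over the headwaters: May 24, 2029 − 87 days = Feb 26, 2029.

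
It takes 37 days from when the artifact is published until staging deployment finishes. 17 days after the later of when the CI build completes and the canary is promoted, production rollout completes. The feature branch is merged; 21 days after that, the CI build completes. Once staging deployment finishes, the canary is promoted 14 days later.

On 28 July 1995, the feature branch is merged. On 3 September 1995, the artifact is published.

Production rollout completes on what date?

10 November 1995

The feature branch is merged: Jul 28, 1995.
The CI build completes: Jul 28, 1995 + 21 days = Aug 18, 1995.
The artifact is published: Sep 3, 1995.
Staging deployment finishes: Sep 3, 1995 + 37 days = Oct 10, 1995.
The canary is promoted: Oct 10, 1995 + 14 days = Oct 24, 1995.
Both prerequisites met — the CI build completes (Aug 18, 1995), the canary is promoted (Oct 24, 1995); the later is Oct 24, 1995.
Production rollout completes: Oct 24, 1995 + 17 days = Nov 10, 1995.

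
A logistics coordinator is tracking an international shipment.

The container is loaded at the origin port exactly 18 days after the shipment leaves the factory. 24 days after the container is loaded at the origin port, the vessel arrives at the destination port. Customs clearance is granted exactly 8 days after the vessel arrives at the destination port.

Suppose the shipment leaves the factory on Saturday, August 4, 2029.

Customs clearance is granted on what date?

The shipment leaves the factory: Aug 4, 2029.
The container is loaded at the origin port: Aug 4, 2029 + 18 days = Aug 22, 2029.
The vessel arrives at the destination port: Aug 22, 2029 + 24 days = Sep 15, 2029.
Customs clearance is granted: Sep 15, 2029 + 8 days = Sep 23, 2029.

Sunday, September 23, 2029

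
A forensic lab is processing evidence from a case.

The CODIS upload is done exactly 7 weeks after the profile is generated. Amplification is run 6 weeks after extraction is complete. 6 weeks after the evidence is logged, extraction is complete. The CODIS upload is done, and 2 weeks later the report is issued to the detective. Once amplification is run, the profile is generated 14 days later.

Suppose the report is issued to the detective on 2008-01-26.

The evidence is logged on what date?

2007-08-18

The report is issued to the detective: Jan 26, 2008.
The CODIS upload is done: Jan 26, 2008 − 2 weeks = Jan 12, 2008.
The profile is generated: Jan 12, 2008 − 7 weeks = Nov 24, 2007.
Amplification is run: Nov 24, 2007 − 14 days = Nov 10, 2007.
Extraction is complete: Nov 10, 2007 − 6 weeks = Sep 29, 2007.
The evidence is logged: Sep 29, 2007 − 6 weeks = Aug 18, 2007.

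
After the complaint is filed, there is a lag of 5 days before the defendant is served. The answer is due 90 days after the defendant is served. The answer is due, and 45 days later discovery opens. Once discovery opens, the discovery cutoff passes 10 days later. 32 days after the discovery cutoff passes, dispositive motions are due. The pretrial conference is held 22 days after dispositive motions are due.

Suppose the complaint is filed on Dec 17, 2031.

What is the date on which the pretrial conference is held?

The complaint is filed: Dec 17, 2031.
The defendant is served: Dec 17, 2031 + 5 days = Dec 22, 2031.
The answer is due: Dec 22, 2031 + 90 days = Mar 21, 2032.
Discovery opens: Mar 21, 2032 + 45 days = May 5, 2032.
The discovery cutoff passes: May 5, 2032 + 10 days = May 15, 2032.
Dispositive motions are due: May 15, 2032 + 32 days = Jun 16, 2032.
The pretrial conference is held: Jun 16, 2032 + 22 days = Jul 8, 2032.

Jul 8, 2032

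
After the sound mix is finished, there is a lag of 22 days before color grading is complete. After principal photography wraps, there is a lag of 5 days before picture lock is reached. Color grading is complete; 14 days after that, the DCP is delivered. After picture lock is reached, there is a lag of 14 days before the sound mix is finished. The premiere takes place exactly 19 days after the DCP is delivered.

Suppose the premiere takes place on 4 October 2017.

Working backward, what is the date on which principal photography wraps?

The premiere takes place: Oct 4, 2017.
The DCP is delivered: Oct 4, 2017 − 19 days = Sep 15, 2017.
Color grading is complete: Sep 15, 2017 − 14 days = Sep 1, 2017.
The sound mix is finished: Sep 1, 2017 − 22 days = Aug 10, 2017.
Picture lock is reached: Aug 10, 2017 − 14 days = Jul 27, 2017.
Principal photography wraps: Jul 27, 2017 − 5 days = Jul 22, 2017.

22 July 2017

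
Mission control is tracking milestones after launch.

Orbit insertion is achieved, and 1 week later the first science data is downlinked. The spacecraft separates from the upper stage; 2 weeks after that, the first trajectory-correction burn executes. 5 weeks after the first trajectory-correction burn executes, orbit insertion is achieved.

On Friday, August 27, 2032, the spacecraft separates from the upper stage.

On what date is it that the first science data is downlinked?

The spacecraft separates from the upper stage: Aug 27, 2032.
The first trajectory-correction burn executes: Aug 27, 2032 + 2 weeks = Sep 10, 2032.
Orbit insertion is achieved: Sep 10, 2032 + 5 weeks = Oct 15, 2032.
The first science data is downlinked: Oct 15, 2032 + 1 week = Oct 22, 2032.

Friday, October 22, 2032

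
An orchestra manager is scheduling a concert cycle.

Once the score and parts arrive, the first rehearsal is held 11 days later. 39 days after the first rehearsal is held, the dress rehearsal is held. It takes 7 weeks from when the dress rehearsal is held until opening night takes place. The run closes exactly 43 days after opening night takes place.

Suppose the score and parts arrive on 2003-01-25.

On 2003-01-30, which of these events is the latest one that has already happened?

The score and parts arrive: Jan 25, 2003.
The first rehearsal is held: Jan 25, 2003 + 11 days = Feb 5, 2003.
The dress rehearsal is held: Feb 5, 2003 + 39 days = Mar 16, 2003.
Opening night takes place: Mar 16, 2003 + 7 weeks = May 4, 2003.
The run closes: May 4, 2003 + 43 days = Jun 16, 2003.
Jan 30, 2003 falls between when the score and parts arrive (Jan 25, 2003) and when the first rehearsal is held (Feb 5, 2003).

The score and parts arrive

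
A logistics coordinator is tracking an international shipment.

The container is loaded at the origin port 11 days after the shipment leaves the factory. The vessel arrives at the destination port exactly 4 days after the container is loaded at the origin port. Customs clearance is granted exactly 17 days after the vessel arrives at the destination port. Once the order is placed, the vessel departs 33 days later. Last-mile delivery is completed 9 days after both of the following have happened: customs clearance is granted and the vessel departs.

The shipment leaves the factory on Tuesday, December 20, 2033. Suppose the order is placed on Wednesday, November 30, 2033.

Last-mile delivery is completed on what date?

Monday, January 30, 2034

The shipment leaves the factory: Dec 20, 2033.
The container is loaded at the origin port: Dec 20, 2033 + 11 days = Dec 31, 2033.
The vessel arrives at the destination port: Dec 31, 2033 + 4 days = Jan 4, 2034.
Customs clearance is granted: Jan 4, 2034 + 17 days = Jan 21, 2034.
The order is placed: Nov 30, 2033.
The vessel departs: Nov 30, 2033 + 33 days = Jan 2, 2034.
Both prerequisites met — customs clearance is granted (Jan 21, 2034), the vessel departs (Jan 2, 2034); the later is Jan 21, 2034.
Last-mile delivery is completed: Jan 21, 2034 + 9 days = Jan 30, 2034.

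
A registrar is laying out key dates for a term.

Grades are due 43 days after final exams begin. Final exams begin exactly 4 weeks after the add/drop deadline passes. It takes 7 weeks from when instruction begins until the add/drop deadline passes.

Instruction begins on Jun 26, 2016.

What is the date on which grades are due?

Oct 24, 2016

Instruction begins: Jun 26, 2016.
The add/drop deadline passes: Jun 26, 2016 + 7 weeks = Aug 14, 2016.
Final exams begin: Aug 14, 2016 + 4 weeks = Sep 11, 2016.
Grades are due: Sep 11, 2016 + 43 days = Oct 24, 2016.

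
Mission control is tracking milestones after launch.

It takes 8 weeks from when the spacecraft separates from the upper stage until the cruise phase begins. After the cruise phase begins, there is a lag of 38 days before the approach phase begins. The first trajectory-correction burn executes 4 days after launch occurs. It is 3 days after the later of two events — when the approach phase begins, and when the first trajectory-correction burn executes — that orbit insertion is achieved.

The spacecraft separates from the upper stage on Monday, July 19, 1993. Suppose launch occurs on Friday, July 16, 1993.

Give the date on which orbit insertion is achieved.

The spacecraft separates from the upper stage: Jul 19, 1993.
The cruise phase begins: Jul 19, 1993 + 8 weeks = Sep 13, 1993.
The approach phase begins: Sep 13, 1993 + 38 days = Oct 21, 1993.
Launch occurs: Jul 16, 1993.
The first trajectory-correction burn executes: Jul 16, 1993 + 4 days = Jul 20, 1993.
Both prerequisites met — the approach phase begins (Oct 21, 1993), the first trajectory-correction burn executes (Jul 20, 1993); the later is Oct 21, 1993.
Orbit insertion is achieved: Oct 21, 1993 + 3 days = Oct 24, 1993.

Sunday, October 24, 1993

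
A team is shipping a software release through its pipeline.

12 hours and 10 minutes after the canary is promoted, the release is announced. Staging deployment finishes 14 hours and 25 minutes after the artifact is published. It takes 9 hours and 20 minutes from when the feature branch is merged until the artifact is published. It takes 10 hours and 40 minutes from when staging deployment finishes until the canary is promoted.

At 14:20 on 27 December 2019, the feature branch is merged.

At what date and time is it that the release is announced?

12:55 on 29 December 2019

The feature branch is merged: 14:20 Dec 27, 2019.
The artifact is published: 14:20 Dec 27, 2019 + 9h20m = 23:40 Dec 27, 2019.
Staging deployment finishes: 23:40 Dec 27, 2019 + 14h25m = 14:05 Dec 28, 2019.
The canary is promoted: 14:05 Dec 28, 2019 + 10h40m = 00:45 Dec 29, 2019.
The release is announced: 00:45 Dec 29, 2019 + 12h10m = 12:55 Dec 29, 2019.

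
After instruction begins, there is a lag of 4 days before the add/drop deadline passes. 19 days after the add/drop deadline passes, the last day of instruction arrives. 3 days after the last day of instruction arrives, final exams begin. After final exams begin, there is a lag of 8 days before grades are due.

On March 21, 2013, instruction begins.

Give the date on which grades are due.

Instruction begins: Mar 21, 2013.
The add/drop deadline passes: Mar 21, 2013 + 4 days = Mar 25, 2013.
The last day of instruction arrives: Mar 25, 2013 + 19 days = Apr 13, 2013.
Final exams begin: Apr 13, 2013 + 3 days = Apr 16, 2013.
Grades are due: Apr 16, 2013 + 8 days = Apr 24, 2013.

April 24, 2013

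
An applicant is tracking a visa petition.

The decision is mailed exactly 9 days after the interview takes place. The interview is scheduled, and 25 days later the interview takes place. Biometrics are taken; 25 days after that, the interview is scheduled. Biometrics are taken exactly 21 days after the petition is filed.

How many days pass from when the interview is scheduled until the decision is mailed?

34 days

Causal path: the interview is scheduled → the interview takes place → the decision is mailed.
Total delay along the path: 25 + 9 = 34 days.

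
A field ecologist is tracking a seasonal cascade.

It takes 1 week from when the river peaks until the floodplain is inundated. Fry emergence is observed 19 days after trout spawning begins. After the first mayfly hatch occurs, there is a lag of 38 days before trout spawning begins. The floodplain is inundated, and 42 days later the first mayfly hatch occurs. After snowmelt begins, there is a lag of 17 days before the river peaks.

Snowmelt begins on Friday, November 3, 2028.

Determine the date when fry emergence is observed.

Snowmelt begins: Nov 3, 2028.
The river peaks: Nov 3, 2028 + 17 days = Nov 20, 2028.
The floodplain is inundated: Nov 20, 2028 + 1 week = Nov 27, 2028.
The first mayfly hatch occurs: Nov 27, 2028 + 42 days = Jan 8, 2029.
Trout spawning begins: Jan 8, 2029 + 38 days = Feb 15, 2029.
Fry emergence is observed: Feb 15, 2029 + 19 days = Mar 6, 2029.

Tuesday, March 6, 2029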